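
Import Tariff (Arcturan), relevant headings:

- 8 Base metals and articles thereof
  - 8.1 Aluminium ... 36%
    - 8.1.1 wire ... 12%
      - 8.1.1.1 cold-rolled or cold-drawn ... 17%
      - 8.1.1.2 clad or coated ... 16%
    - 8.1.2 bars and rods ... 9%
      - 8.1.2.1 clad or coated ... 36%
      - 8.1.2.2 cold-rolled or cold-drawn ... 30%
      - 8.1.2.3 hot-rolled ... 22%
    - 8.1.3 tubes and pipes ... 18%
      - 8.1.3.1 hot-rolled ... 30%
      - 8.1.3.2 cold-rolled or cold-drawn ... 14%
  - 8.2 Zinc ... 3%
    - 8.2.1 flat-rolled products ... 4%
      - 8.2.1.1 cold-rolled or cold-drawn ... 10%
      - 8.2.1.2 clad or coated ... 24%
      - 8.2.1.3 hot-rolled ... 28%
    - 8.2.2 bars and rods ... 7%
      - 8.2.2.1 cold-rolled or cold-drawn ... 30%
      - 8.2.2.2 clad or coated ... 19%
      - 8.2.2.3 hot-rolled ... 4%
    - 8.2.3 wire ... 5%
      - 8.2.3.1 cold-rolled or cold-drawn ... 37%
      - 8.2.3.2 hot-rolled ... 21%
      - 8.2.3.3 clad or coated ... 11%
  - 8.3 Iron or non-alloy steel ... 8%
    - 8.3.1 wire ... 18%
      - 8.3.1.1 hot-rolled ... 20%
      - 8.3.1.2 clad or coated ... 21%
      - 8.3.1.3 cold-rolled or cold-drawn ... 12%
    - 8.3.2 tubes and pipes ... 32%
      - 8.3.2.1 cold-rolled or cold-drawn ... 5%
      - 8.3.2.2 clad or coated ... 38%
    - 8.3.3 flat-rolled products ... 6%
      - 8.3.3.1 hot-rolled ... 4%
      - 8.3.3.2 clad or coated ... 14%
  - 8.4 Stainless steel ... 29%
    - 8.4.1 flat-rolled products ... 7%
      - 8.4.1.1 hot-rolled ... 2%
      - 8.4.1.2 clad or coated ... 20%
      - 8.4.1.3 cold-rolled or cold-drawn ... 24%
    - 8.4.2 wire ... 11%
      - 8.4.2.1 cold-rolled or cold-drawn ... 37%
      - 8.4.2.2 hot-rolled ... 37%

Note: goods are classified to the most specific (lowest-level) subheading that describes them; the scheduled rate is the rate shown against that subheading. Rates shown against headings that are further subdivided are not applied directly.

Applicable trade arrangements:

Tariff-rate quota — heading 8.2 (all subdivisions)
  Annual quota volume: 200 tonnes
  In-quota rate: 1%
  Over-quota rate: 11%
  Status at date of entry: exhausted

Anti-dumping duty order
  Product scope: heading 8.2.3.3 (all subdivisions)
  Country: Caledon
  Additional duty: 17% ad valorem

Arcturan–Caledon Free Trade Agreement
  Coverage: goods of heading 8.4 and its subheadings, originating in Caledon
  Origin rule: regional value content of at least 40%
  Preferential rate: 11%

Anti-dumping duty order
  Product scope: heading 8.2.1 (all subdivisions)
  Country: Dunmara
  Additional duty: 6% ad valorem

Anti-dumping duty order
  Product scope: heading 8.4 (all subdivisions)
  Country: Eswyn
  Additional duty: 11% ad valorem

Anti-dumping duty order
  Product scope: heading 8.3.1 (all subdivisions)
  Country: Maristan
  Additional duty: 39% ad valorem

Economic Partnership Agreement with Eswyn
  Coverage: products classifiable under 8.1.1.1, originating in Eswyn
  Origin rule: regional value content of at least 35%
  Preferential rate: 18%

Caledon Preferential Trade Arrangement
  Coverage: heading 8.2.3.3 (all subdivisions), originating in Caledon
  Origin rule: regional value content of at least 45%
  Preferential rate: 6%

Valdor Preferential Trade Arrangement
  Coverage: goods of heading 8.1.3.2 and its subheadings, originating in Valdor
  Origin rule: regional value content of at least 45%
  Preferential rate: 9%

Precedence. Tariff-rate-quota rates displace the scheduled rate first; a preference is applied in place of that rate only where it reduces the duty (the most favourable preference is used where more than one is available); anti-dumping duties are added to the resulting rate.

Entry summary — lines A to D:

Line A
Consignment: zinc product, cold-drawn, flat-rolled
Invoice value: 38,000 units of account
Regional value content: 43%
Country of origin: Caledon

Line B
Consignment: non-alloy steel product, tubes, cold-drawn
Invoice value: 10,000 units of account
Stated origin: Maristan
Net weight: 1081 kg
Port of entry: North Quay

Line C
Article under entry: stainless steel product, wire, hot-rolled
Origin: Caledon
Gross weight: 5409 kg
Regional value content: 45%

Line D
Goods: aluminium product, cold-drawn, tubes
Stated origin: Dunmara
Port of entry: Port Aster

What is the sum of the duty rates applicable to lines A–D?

41%

Line A: zinc → 8.2; flat-rolled → 8.2.1; cold-drawn → 8.2.1.1. Scheduled 10%. quota on 8.2 exhausted → over-quota 11%; Caledon agreement on 8.4: 8.2.1.1 not covered; Caledon agreement on 8.2.3.3: 8.2.1.1 not covered. → 11%.
Line B: non-alloy steel → 8.3; tubes → 8.3.2; cold-drawn → 8.3.2.1. Scheduled 5%. No special measure applies. → 5%.
Line C: stainless steel → 8.4; wire → 8.4.2; hot-rolled → 8.4.2.2. Scheduled 37%. Caledon agreement on 8.4: RVC ≥ 40% → 11% available; Caledon agreement on 8.2.3.3: 8.4.2.2 not covered; preferential 11%. → 11%.
Line D: aluminium → 8.1; tubes → 8.1.3; cold-drawn → 8.1.3.2. Scheduled 14%. No special measure applies. → 14%.
Sum: 11% + 5% + 11% + 14% = 41%.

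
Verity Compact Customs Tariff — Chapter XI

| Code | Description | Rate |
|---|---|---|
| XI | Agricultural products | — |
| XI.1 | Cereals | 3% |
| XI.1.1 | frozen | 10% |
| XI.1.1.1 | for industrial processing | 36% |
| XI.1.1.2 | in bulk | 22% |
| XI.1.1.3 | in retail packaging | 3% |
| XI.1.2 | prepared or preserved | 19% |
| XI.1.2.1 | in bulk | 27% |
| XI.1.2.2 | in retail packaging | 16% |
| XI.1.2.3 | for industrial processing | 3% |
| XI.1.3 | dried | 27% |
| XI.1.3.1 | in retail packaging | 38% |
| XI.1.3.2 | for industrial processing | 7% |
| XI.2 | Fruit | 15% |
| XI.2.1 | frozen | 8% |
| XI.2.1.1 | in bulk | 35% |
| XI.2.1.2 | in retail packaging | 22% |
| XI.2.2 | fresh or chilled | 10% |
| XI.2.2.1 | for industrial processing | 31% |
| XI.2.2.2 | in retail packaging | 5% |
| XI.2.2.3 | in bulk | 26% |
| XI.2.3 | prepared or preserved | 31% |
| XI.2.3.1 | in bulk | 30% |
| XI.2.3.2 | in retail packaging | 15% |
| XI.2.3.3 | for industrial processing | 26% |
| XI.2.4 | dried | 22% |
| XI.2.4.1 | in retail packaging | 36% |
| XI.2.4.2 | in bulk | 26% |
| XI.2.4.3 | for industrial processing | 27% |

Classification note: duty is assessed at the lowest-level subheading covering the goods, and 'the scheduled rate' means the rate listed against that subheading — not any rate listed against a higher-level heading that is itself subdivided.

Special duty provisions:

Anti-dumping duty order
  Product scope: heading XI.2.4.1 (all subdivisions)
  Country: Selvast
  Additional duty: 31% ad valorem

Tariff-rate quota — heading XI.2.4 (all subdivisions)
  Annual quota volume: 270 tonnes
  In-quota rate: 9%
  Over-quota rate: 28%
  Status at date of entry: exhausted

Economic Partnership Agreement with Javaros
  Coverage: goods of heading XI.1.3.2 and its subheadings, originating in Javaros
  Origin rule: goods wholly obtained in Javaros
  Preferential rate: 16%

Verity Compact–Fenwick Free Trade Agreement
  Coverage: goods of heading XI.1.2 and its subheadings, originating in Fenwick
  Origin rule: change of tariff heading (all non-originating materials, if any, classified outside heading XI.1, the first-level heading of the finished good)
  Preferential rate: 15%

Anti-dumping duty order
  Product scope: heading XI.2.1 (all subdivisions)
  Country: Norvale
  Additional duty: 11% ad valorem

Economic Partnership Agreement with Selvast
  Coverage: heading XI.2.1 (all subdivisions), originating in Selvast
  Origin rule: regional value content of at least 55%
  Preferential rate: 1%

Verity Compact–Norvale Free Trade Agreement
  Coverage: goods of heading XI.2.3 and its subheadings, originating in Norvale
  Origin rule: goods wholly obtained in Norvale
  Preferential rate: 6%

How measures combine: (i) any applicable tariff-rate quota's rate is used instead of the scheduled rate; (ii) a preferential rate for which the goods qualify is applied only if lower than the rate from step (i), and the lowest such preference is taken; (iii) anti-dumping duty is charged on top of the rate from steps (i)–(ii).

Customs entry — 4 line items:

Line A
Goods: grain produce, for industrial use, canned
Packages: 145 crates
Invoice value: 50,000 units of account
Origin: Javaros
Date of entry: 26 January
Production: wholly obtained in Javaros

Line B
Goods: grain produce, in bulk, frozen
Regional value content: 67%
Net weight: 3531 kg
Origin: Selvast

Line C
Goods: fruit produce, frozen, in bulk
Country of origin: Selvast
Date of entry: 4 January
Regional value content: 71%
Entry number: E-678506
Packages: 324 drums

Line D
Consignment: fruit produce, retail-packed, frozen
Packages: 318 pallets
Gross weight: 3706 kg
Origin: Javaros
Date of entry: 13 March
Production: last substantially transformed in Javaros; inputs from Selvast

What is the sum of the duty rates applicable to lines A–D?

Line A: grain → XI.1; canned → XI.1.2; for industrial use → XI.1.2.3. Scheduled 3%. Javaros agreement on XI.1.3.2: XI.1.2.3 not covered. → 3%.
Line B: grain → XI.1; frozen → XI.1.1; in bulk → XI.1.1.2. Scheduled 22%. Selvast agreement on XI.2.1: XI.1.1.2 not covered. → 22%.
Line C: fruit → XI.2; frozen → XI.2.1; in bulk → XI.2.1.1. Scheduled 35%. Selvast agreement on XI.2.1: RVC ≥ 55% → 1% available; preferential 1%. → 1%.
Line D: fruit → XI.2; frozen → XI.2.1; retail-packed → XI.2.1.2. Scheduled 22%. Javaros agreement on XI.1.3.2: XI.2.1.2 not covered. → 22%.
Sum: 3% + 22% + 1% + 22% = 48%.

48%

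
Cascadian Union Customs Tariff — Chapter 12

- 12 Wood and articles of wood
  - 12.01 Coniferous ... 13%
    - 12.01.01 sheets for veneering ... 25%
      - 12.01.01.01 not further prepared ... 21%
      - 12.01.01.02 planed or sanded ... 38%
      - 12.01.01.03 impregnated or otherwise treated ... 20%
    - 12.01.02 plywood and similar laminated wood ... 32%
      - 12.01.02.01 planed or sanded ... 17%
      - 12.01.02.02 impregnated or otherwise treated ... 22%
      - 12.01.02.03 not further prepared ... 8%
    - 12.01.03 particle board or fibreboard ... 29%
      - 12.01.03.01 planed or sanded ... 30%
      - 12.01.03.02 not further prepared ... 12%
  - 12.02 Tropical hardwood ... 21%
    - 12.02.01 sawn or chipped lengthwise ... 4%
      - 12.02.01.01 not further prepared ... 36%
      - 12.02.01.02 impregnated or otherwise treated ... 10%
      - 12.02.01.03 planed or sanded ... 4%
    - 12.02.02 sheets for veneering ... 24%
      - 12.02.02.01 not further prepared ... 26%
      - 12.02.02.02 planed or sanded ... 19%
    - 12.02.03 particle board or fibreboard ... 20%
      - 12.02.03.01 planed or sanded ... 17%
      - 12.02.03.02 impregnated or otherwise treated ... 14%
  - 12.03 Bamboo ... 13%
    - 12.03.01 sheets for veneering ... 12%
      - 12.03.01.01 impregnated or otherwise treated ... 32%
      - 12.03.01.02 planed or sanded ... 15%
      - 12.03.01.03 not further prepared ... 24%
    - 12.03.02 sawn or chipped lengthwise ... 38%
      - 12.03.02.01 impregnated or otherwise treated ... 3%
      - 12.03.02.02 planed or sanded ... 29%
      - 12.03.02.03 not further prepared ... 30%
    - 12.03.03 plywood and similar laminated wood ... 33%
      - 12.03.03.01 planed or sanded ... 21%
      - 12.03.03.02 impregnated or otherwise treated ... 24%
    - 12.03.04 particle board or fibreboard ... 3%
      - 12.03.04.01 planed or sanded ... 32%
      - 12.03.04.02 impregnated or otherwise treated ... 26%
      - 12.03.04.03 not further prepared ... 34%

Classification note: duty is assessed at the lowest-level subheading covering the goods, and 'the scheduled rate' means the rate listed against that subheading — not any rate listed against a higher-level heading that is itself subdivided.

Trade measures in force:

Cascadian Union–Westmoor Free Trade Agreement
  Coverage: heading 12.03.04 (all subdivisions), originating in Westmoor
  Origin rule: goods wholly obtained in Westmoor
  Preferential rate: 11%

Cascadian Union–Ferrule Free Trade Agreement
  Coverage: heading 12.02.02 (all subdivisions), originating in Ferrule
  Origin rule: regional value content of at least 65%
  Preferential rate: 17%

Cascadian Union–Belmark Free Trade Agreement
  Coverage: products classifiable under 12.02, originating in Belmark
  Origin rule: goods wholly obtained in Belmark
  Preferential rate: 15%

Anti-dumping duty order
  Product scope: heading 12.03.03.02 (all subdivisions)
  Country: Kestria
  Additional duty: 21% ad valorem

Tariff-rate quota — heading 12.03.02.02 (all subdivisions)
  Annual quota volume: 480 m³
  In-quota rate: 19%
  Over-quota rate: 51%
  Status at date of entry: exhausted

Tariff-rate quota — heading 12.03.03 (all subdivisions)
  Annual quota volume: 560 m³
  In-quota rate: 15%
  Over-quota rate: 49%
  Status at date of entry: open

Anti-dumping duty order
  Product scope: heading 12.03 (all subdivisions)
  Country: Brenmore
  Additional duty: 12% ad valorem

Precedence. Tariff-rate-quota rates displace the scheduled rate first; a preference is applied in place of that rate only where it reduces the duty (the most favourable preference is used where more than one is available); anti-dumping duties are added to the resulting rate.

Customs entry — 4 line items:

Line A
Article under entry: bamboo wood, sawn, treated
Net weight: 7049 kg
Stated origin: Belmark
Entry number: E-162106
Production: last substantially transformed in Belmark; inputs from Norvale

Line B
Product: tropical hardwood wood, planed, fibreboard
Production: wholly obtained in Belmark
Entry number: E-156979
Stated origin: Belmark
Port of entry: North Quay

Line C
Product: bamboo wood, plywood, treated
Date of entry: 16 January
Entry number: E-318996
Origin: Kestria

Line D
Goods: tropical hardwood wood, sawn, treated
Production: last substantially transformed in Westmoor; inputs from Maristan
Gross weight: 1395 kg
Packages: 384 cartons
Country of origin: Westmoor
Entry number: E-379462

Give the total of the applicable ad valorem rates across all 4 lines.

64%

Line A: bamboo → 12.03; sawn → 12.03.02; treated → 12.03.02.01. Scheduled 3%. Belmark agreement on 12.02: 12.03.02.01 not covered. → 3%.
Line B: tropical hardwood → 12.02; fibreboard → 12.02.03; planed → 12.02.03.01. Scheduled 17%. Belmark agreement on 12.02: wholly obtained → 15% available; preferential 15%. → 15%.
Line C: bamboo → 12.03; plywood → 12.03.03; treated → 12.03.03.02. Scheduled 24%. quota on 12.03.03 open → in-quota 15%; anti-dumping (Kestria, 12.03.03.02): +21%; total 15% + 21% = 36%. → 36%.
Line D: tropical hardwood → 12.02; sawn → 12.02.01; treated → 12.02.01.02. Scheduled 10%. Westmoor agreement on 12.03.04: 12.02.01.02 not covered. → 10%.
Sum: 3% + 15% + 36% + 10% = 64%.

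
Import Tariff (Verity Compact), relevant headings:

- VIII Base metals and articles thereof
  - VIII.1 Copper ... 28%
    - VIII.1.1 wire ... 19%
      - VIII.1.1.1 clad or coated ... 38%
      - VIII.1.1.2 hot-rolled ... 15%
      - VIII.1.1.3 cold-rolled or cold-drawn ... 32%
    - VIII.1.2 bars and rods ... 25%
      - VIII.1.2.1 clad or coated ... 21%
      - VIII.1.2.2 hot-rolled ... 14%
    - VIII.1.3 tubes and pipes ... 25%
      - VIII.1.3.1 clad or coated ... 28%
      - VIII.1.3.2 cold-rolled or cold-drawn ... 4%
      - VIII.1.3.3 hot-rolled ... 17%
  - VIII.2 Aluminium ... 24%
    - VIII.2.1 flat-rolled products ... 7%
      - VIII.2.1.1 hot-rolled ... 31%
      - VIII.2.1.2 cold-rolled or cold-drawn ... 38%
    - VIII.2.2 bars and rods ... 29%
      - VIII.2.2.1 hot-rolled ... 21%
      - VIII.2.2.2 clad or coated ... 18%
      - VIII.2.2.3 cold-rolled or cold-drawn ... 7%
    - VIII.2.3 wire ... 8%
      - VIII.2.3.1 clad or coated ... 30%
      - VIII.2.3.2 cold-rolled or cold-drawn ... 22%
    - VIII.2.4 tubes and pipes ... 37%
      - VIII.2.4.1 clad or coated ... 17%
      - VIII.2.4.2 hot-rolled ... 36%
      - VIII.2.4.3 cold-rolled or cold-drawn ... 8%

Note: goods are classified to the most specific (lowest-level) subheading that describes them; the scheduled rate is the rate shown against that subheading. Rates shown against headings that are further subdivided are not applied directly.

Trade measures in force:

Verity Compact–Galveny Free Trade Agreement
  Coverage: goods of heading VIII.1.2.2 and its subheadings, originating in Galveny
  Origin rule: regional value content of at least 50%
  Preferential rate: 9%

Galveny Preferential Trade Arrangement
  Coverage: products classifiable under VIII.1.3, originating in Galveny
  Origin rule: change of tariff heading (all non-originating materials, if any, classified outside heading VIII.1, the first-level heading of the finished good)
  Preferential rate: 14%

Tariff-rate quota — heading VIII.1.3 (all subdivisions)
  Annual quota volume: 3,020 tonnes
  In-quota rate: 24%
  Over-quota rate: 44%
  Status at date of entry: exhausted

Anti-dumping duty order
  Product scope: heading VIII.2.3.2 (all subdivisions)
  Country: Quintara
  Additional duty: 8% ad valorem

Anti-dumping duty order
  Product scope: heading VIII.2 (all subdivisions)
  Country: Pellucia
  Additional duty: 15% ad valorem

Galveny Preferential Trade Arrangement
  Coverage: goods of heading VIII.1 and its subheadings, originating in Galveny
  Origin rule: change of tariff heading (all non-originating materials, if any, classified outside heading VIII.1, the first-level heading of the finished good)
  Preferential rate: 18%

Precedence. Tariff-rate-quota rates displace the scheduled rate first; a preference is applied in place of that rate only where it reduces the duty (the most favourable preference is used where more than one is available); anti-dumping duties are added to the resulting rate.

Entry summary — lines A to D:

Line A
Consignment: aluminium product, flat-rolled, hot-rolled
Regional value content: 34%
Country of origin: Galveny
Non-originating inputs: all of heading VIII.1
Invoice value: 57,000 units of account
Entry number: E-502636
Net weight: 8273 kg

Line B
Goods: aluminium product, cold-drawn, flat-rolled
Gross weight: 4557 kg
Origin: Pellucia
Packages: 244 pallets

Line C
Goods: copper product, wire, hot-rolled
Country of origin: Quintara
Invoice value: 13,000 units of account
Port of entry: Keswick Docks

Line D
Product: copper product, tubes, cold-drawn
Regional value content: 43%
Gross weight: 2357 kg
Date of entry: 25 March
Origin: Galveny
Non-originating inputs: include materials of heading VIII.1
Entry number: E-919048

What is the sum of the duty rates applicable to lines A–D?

Line A: aluminium → VIII.2; flat-rolled → VIII.2.1; hot-rolled → VIII.2.1.1. Scheduled 31%. Galveny agreement on VIII.1.2.2: VIII.2.1.1 not covered; Galveny agreement on VIII.1.3: VIII.2.1.1 not covered; Galveny agreement on VIII.1: VIII.2.1.1 not covered. → 31%.
Line B: aluminium → VIII.2; flat-rolled → VIII.2.1; cold-drawn → VIII.2.1.2. Scheduled 38%. anti-dumping (Pellucia, VIII.2): +15%; total 38% + 15% = 53%. → 53%.
Line C: copper → VIII.1; wire → VIII.1.1; hot-rolled → VIII.1.1.2. Scheduled 15%. No special measure applies. → 15%.
Line D: copper → VIII.1; tubes → VIII.1.3; cold-drawn → VIII.1.3.2. Scheduled 4%. quota on VIII.1.3 exhausted → over-quota 44%; Galveny agreement on VIII.1.2.2: VIII.1.3.2 not covered; Galveny agreement on VIII.1.3: CTH not met; Galveny agreement on VIII.1: CTH not met. → 44%.
Sum: 31% + 53% + 15% + 44% = 143%.

143%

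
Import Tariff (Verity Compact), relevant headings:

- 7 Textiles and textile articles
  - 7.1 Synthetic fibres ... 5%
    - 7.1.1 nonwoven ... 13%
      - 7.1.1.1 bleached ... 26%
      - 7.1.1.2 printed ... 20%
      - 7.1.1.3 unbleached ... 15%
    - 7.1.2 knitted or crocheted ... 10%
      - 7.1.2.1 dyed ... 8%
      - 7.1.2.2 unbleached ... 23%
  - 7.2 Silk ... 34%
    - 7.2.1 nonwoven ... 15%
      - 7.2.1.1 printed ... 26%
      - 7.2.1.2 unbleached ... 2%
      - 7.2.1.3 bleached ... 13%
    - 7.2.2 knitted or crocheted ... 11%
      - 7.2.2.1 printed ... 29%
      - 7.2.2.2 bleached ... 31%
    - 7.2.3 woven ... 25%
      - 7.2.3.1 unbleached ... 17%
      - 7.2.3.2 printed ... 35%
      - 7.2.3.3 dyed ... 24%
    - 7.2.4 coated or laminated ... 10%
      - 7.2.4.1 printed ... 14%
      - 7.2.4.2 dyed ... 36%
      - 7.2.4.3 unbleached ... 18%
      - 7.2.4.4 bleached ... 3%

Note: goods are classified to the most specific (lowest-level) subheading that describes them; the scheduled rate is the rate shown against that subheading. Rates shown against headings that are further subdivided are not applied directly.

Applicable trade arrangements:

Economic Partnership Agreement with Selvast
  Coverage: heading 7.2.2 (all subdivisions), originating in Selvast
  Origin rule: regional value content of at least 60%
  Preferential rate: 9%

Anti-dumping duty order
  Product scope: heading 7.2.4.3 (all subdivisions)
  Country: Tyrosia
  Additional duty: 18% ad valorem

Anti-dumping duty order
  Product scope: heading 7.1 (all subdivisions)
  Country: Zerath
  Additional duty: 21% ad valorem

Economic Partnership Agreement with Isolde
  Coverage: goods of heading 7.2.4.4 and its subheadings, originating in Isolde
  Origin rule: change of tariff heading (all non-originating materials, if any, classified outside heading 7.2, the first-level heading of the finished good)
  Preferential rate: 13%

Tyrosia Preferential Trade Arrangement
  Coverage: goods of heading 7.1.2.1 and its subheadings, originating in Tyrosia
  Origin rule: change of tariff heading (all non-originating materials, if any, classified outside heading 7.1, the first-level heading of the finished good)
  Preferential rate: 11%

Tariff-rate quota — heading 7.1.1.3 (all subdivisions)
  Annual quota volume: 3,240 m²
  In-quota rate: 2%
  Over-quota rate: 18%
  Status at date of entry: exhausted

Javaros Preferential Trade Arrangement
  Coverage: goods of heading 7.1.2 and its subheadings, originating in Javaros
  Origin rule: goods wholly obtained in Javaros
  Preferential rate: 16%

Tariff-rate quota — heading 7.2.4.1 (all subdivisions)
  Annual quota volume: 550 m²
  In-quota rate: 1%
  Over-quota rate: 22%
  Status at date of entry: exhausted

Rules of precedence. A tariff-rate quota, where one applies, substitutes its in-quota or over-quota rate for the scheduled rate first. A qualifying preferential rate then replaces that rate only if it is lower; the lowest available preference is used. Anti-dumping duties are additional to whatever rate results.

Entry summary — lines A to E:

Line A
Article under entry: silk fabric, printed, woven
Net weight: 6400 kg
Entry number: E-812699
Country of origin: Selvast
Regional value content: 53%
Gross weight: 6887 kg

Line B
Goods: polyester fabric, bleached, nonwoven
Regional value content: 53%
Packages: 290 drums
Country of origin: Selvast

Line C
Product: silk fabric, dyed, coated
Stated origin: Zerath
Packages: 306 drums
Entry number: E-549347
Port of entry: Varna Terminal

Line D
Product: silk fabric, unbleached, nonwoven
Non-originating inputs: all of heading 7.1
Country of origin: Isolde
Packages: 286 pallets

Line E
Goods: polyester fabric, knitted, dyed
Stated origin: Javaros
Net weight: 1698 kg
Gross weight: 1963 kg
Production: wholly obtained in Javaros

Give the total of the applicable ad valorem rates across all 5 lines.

107%

Line A: silk → 7.2; woven → 7.2.3; printed → 7.2.3.2. Scheduled 35%. Selvast agreement on 7.2.2: 7.2.3.2 not covered. → 35%.
Line B: polyester → 7.1; nonwoven → 7.1.1; bleached → 7.1.1.1. Scheduled 26%. Selvast agreement on 7.2.2: 7.1.1.1 not covered. → 26%.
Line C: silk → 7.2; coated → 7.2.4; dyed → 7.2.4.2. Scheduled 36%. No special measure applies. → 36%.
Line D: silk → 7.2; nonwoven → 7.2.1; unbleached → 7.2.1.2. Scheduled 2%. Isolde agreement on 7.2.4.4: 7.2.1.2 not covered. → 2%.
Line E: polyester → 7.1; knitted → 7.1.2; dyed → 7.1.2.1. Scheduled 8%. Javaros agreement on 7.1.2: wholly obtained → 16% available; preference 16% not lower than 8% → no reduction. → 8%.
Sum: 35% + 26% + 36% + 2% + 8% = 107%.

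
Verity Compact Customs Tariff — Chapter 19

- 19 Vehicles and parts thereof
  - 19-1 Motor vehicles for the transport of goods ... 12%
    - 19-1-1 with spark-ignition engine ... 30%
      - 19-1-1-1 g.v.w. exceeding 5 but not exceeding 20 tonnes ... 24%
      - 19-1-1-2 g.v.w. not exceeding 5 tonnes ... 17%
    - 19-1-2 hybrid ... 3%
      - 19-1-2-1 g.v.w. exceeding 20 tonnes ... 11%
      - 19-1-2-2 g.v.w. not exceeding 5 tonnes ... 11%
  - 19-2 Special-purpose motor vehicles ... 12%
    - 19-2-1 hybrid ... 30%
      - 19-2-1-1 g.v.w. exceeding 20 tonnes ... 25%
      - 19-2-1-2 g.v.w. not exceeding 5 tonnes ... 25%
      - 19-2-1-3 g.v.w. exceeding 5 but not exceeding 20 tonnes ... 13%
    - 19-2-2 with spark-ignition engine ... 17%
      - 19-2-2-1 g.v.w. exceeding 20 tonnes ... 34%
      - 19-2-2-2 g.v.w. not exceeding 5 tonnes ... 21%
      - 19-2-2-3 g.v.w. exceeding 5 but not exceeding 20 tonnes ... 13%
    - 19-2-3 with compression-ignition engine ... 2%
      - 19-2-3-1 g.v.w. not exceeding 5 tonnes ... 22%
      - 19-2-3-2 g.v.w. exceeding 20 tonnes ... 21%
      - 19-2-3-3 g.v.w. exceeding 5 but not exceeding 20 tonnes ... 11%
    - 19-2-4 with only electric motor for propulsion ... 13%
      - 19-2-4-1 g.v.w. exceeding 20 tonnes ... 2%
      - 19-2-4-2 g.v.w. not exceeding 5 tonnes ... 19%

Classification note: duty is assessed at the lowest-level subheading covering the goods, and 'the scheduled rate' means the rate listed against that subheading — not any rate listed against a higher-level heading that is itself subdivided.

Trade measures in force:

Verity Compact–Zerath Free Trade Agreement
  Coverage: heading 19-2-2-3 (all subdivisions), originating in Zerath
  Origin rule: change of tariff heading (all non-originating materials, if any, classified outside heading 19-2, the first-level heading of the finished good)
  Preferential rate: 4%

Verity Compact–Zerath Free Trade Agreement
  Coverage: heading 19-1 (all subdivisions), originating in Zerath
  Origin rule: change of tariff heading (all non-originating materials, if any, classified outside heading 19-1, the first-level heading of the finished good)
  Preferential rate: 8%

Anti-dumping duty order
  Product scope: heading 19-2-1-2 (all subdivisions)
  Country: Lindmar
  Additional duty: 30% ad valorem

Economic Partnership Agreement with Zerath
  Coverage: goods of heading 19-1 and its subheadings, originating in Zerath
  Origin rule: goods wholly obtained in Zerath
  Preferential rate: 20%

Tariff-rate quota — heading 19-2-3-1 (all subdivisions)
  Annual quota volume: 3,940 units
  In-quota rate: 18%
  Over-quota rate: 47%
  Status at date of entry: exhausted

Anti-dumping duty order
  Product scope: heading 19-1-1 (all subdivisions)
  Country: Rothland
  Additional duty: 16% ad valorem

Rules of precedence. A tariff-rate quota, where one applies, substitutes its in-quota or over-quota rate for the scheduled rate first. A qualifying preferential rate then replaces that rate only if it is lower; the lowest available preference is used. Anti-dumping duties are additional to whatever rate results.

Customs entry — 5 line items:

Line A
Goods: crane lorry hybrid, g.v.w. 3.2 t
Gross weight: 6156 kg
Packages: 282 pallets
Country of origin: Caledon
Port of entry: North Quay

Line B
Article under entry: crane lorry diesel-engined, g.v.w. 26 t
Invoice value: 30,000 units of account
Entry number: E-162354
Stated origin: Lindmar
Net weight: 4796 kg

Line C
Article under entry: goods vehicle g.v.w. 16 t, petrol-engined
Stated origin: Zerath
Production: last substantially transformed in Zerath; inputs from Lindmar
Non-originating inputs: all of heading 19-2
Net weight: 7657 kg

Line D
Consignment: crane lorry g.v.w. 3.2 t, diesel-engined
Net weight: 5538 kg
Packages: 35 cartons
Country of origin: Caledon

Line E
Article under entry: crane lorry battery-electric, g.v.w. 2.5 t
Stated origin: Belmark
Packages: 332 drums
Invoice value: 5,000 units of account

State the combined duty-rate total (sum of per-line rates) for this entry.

Line A: crane lorry → 19-2; hybrid → 19-2-1; g.v.w. 3.2 t → 19-2-1-2. Scheduled 25%. No special measure applies. → 25%.
Line B: crane lorry → 19-2; diesel-engined → 19-2-3; g.v.w. 26 t → 19-2-3-2. Scheduled 21%. No special measure applies. → 21%.
Line C: goods vehicle → 19-1; petrol-engined → 19-1-1; g.v.w. 16 t → 19-1-1-1. Scheduled 24%. Zerath agreement on 19-2-2-3: 19-1-1-1 not covered; Zerath agreement on 19-1: CTH met → 8% available; Zerath agreement on 19-1: not wholly obtained; preferential 8%. → 8%.
Line D: crane lorry → 19-2; diesel-engined → 19-2-3; g.v.w. 3.2 t → 19-2-3-1. Scheduled 22%. quota on 19-2-3-1 exhausted → over-quota 47%. → 47%.
Line E: crane lorry → 19-2; battery-electric → 19-2-4; g.v.w. 2.5 t → 19-2-4-2. Scheduled 19%. No special measure applies. → 19%.
Sum: 25% + 21% + 8% + 47% + 19% = 120%.

120%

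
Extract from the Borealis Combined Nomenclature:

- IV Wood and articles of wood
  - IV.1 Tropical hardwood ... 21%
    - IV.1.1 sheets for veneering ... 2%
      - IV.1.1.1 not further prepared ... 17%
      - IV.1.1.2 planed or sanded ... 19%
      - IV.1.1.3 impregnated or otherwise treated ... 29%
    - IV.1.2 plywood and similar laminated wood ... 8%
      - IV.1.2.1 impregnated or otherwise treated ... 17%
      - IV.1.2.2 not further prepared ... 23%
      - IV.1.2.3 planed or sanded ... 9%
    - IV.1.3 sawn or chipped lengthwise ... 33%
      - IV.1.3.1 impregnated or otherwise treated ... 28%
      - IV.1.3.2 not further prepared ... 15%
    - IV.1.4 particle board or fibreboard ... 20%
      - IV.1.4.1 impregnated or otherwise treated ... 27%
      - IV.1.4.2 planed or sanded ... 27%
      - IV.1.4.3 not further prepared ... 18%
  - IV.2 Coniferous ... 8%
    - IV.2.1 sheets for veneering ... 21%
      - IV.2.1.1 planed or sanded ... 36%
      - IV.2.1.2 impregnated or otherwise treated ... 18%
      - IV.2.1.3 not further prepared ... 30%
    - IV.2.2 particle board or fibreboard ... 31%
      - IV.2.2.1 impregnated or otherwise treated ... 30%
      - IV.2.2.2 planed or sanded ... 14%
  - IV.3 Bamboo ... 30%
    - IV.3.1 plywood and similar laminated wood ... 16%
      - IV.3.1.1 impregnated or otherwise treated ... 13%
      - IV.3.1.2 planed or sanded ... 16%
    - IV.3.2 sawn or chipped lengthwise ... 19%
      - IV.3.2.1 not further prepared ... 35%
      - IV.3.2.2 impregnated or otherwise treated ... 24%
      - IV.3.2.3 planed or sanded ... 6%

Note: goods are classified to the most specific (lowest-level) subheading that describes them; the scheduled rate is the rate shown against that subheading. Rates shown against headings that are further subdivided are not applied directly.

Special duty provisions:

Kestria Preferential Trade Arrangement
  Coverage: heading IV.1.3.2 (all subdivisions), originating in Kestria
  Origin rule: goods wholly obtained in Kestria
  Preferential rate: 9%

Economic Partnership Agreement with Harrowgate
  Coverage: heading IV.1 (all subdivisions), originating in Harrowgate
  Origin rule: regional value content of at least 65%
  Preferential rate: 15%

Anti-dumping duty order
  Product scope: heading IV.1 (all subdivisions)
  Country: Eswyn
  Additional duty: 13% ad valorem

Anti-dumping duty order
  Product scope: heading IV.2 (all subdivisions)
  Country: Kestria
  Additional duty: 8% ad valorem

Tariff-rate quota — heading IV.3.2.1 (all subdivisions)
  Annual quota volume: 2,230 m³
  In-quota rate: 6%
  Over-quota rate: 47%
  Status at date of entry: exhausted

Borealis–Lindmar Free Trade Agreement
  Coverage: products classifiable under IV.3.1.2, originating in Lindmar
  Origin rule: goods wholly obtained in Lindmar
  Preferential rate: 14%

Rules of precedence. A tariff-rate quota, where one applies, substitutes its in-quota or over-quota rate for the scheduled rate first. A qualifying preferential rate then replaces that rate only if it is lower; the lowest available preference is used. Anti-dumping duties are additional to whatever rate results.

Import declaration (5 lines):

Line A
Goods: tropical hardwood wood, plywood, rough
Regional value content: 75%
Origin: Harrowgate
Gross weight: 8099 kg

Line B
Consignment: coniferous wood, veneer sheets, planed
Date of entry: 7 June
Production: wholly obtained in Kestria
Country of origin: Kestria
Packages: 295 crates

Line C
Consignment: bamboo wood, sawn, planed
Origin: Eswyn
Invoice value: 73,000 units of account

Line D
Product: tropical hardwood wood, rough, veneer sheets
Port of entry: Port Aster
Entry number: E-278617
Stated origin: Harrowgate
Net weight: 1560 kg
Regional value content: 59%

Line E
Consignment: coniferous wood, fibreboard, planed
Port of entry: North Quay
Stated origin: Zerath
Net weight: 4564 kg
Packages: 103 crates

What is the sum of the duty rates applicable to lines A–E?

96%

Line A: tropical hardwood → IV.1; plywood → IV.1.2; rough → IV.1.2.2. Scheduled 23%. Harrowgate agreement on IV.1: RVC ≥ 65% → 15% available; preferential 15%. → 15%.
Line B: coniferous → IV.2; veneer sheets → IV.2.1; planed → IV.2.1.1. Scheduled 36%. Kestria agreement on IV.1.3.2: IV.2.1.1 not covered; anti-dumping (Kestria, IV.2): +8%; total 36% + 8% = 44%. → 44%.
Line C: bamboo → IV.3; sawn → IV.3.2; planed → IV.3.2.3. Scheduled 6%. No special measure applies. → 6%.
Line D: tropical hardwood → IV.1; veneer sheets → IV.1.1; rough → IV.1.1.1. Scheduled 17%. Harrowgate agreement on IV.1: RVC < 65%. → 17%.
Line E: coniferous → IV.2; fibreboard → IV.2.2; planed → IV.2.2.2. Scheduled 14%. No special measure applies. → 14%.
Sum: 15% + 44% + 6% + 17% + 14% = 96%.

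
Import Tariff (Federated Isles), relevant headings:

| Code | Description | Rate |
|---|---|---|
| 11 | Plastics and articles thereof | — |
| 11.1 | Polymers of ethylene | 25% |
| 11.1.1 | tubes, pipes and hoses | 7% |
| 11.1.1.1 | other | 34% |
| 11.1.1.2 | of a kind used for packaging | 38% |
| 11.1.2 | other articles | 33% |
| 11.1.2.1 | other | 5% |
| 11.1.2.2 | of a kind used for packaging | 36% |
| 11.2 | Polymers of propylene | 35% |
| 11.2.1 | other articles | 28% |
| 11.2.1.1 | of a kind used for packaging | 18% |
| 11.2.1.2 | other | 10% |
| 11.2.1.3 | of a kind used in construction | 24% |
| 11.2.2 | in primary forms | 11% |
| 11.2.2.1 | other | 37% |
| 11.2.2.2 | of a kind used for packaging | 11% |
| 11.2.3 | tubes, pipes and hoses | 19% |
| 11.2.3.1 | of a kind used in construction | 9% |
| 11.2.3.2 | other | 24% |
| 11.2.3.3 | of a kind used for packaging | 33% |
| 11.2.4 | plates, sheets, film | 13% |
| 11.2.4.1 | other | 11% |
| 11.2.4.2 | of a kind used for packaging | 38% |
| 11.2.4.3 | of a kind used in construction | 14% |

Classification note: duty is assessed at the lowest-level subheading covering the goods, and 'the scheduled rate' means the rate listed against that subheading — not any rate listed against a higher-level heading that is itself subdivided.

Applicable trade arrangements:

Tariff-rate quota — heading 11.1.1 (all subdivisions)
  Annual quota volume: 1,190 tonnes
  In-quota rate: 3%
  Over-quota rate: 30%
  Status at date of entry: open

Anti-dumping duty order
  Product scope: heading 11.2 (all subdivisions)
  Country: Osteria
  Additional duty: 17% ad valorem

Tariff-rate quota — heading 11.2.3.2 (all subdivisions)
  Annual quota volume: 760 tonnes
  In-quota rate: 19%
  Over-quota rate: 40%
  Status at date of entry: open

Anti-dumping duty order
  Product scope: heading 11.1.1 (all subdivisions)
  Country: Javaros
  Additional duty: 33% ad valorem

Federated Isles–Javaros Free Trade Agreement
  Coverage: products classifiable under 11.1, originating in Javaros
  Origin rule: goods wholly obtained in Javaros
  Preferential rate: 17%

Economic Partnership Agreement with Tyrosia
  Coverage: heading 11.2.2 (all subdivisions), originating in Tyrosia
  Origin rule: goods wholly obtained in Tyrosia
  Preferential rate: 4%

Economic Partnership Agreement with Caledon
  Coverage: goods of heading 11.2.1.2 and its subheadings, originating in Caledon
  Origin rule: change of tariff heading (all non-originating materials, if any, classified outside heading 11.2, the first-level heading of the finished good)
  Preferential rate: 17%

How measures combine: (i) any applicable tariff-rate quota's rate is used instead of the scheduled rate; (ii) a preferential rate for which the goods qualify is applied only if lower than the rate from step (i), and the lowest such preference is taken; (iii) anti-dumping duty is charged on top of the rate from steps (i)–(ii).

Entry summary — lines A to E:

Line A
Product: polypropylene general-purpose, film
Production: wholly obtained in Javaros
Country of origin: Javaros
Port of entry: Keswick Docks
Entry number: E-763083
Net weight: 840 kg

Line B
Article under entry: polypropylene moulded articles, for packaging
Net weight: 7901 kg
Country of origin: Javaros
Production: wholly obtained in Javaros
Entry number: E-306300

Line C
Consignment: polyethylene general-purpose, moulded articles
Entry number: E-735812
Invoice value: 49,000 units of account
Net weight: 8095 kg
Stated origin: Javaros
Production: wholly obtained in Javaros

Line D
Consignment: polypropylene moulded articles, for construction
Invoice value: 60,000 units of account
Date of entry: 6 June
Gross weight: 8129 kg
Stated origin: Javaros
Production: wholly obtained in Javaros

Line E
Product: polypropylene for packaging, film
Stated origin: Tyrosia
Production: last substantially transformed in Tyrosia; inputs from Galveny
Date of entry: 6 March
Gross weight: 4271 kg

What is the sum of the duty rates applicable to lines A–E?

Line A: polypropylene → 11.2; film → 11.2.4; general-purpose → 11.2.4.1. Scheduled 11%. Javaros agreement on 11.1: 11.2.4.1 not covered. → 11%.
Line B: polypropylene → 11.2; moulded articles → 11.2.1; for packaging → 11.2.1.1. Scheduled 18%. Javaros agreement on 11.1: 11.2.1.1 not covered. → 18%.
Line C: polyethylene → 11.1; moulded articles → 11.1.2; general-purpose → 11.1.2.1. Scheduled 5%. Javaros agreement on 11.1: wholly obtained → 17% available; preference 17% not lower than 5% → no reduction. → 5%.
Line D: polypropylene → 11.2; moulded articles → 11.2.1; for construction → 11.2.1.3. Scheduled 24%. Javaros agreement on 11.1: 11.2.1.3 not covered. → 24%.
Line E: polypropylene → 11.2; film → 11.2.4; for packaging → 11.2.4.2. Scheduled 38%. Tyrosia agreement on 11.2.2: 11.2.4.2 not covered. → 38%.
Sum: 11% + 18% + 5% + 24% + 38% = 96%.

96%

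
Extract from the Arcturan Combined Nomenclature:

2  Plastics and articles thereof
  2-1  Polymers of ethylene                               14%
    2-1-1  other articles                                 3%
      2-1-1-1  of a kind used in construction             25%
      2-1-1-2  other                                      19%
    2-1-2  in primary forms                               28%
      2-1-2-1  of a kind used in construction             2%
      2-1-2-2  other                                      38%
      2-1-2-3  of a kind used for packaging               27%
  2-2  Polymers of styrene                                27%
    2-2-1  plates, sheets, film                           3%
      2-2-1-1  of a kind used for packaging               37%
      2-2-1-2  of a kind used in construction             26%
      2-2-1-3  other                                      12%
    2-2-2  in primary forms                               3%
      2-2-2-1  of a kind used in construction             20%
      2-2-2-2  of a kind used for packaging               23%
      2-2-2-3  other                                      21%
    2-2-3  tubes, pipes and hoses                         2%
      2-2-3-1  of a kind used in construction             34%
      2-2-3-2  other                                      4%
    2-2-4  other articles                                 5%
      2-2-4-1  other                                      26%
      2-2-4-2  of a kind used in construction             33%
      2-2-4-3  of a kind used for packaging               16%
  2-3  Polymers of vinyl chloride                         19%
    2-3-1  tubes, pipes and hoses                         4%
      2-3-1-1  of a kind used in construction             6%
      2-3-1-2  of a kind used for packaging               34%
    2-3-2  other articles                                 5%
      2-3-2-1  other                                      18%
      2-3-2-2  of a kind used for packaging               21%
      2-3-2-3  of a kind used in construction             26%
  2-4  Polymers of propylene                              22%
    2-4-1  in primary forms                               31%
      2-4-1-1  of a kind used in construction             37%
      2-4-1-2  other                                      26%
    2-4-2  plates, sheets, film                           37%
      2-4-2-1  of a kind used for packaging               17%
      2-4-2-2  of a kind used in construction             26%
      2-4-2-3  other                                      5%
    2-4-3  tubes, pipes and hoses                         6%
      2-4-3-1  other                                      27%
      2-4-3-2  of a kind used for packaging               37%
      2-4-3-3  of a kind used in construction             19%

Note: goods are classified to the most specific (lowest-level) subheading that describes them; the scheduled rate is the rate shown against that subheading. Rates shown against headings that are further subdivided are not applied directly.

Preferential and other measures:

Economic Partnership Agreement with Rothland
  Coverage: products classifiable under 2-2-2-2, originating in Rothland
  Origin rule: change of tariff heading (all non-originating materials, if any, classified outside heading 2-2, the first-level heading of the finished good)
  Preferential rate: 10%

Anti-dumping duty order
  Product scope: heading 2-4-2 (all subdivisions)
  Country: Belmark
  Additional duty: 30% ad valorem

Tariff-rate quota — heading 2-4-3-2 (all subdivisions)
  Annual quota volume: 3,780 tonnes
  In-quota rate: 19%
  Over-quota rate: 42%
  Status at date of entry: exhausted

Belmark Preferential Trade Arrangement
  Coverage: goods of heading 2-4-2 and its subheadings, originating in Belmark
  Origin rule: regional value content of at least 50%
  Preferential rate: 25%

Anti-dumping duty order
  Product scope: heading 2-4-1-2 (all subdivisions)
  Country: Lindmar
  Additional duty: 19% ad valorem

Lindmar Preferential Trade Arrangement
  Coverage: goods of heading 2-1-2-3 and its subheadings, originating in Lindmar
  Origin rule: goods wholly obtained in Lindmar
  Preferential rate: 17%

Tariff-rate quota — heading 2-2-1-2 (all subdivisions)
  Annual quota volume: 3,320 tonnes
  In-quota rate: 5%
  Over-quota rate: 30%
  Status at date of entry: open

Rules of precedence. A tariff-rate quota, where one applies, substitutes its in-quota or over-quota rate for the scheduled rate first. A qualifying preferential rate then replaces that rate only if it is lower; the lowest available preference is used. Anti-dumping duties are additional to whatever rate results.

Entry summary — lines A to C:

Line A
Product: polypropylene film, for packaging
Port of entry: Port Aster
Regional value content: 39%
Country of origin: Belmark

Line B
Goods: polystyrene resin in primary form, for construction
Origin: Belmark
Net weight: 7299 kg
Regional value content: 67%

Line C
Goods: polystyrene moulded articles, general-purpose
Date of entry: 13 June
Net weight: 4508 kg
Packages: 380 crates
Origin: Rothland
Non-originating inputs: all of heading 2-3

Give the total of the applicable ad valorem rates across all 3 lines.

93%

Line A: polypropylene → 2-4; film → 2-4-2; for packaging → 2-4-2-1. Scheduled 17%. Belmark agreement on 2-4-2: RVC < 50%; anti-dumping (Belmark, 2-4-2): +30%; total 17% + 30% = 47%. → 47%.
Line B: polystyrene → 2-2; resin in primary form → 2-2-2; for construction → 2-2-2-1. Scheduled 20%. Belmark agreement on 2-4-2: 2-2-2-1 not covered. → 20%.
Line C: polystyrene → 2-2; moulded articles → 2-2-4; general-purpose → 2-2-4-1. Scheduled 26%. Rothland agreement on 2-2-2-2: 2-2-4-1 not covered. → 26%.
Sum: 47% + 20% + 26% = 93%.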